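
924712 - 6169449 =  - 5244737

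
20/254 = 10/127 = 0.08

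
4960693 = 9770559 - 4809866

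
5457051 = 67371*81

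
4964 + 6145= 11109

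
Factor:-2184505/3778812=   -  2^( - 2)*3^( - 4 ) *5^1*89^1 * 107^( - 1 )*109^( - 1)*4909^1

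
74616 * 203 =15147048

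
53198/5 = 53198/5 =10639.60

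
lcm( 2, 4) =4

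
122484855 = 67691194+54793661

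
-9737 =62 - 9799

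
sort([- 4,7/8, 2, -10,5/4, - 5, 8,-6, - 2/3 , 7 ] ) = [ - 10, - 6,-5,  -  4,  -  2/3, 7/8, 5/4, 2, 7,8 ]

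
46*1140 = 52440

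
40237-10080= 30157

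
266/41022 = 133/20511 = 0.01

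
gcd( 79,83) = 1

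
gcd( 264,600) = 24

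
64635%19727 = 5454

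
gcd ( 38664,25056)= 216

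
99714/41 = 2432+2/41 = 2432.05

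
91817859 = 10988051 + 80829808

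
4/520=1/130 = 0.01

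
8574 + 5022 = 13596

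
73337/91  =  73337/91 = 805.90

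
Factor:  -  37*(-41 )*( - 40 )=-2^3*5^1*37^1*41^1 = - 60680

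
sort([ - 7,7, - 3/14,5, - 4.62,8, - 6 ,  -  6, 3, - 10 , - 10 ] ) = [ - 10 ,-10, - 7, - 6, - 6, - 4.62,-3/14,  3,5,7,8]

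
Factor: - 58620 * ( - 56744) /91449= 2^5 * 3^( - 3 )* 5^1*41^1 * 173^1*977^1 * 1129^(-1 ) = 1108777760/30483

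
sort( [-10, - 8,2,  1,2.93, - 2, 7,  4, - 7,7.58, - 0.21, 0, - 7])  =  [ - 10, - 8, - 7,-7 , - 2, - 0.21, 0,1, 2, 2.93,4 , 7, 7.58 ] 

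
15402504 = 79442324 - 64039820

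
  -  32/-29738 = 16/14869 = 0.00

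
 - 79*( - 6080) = 480320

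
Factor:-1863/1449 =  - 9/7 = - 3^2*7^( - 1 )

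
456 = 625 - 169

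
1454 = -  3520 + 4974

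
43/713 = 43/713 = 0.06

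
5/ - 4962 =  - 1  +  4957/4962 = - 0.00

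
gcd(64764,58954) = 14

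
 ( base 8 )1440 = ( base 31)PP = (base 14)412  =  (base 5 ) 11200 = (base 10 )800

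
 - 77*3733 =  - 287441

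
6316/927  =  6 + 754/927 = 6.81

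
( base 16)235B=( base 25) ec1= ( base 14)3427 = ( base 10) 9051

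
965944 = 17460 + 948484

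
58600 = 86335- 27735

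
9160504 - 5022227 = 4138277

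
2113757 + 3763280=5877037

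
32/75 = 32/75= 0.43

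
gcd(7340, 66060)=7340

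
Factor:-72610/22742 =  - 265/83  =  -5^1*53^1*83^( - 1 ) 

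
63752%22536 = 18680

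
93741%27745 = 10506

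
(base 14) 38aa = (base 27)dhe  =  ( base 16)26DE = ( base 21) 11bh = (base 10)9950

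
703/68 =703/68 =10.34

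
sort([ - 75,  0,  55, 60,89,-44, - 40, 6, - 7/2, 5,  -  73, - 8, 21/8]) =[-75,-73,  -  44, - 40, -8, - 7/2, 0, 21/8, 5, 6, 55, 60  ,  89]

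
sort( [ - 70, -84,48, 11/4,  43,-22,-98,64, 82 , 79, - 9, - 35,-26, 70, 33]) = [  -  98,- 84,-70,  -  35, - 26,  -  22, - 9, 11/4, 33,43 , 48, 64, 70, 79,82] 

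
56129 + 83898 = 140027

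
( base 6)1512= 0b110010100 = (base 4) 12110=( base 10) 404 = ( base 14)20C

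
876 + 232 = 1108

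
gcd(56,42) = 14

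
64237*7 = 449659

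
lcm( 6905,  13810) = 13810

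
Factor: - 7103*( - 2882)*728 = 2^4 * 7^1*11^1*13^1*131^1*7103^1 =14902775888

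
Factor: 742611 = 3^1*17^1 * 14561^1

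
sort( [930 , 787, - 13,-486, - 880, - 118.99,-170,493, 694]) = [ - 880, -486, - 170, - 118.99, - 13, 493,  694,787,930 ]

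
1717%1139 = 578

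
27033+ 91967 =119000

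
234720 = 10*23472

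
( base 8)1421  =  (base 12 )555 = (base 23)1b3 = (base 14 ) 401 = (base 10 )785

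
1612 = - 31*(-52)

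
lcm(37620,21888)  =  1203840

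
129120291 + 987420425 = 1116540716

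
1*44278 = 44278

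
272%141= 131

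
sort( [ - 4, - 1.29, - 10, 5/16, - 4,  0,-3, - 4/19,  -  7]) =[- 10 , -7, - 4, - 4, - 3, - 1.29 , - 4/19,0  ,  5/16 ]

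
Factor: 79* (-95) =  - 7505 = -5^1*19^1*79^1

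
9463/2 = 9463/2 = 4731.50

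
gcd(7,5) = 1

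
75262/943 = 75262/943= 79.81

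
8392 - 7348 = 1044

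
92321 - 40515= 51806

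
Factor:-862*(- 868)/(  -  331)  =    -  748216/331 = - 2^3*7^1 * 31^1*331^( - 1)*431^1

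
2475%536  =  331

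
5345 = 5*1069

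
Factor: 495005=5^1*7^1*14143^1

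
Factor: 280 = 2^3*5^1 * 7^1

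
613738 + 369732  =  983470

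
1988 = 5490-3502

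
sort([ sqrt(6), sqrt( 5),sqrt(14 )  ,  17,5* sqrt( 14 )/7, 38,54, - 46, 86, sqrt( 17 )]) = [-46,sqrt( 5 ),sqrt(6), 5*sqrt( 14 )/7, sqrt( 14), sqrt( 17)  ,  17, 38, 54,86]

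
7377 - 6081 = 1296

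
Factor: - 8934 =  - 2^1 * 3^1 *1489^1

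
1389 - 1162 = 227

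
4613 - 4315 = 298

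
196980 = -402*( -490 )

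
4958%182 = 44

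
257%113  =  31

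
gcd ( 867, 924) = 3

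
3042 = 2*1521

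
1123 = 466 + 657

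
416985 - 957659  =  -540674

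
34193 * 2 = 68386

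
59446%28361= 2724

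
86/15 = 5 + 11/15= 5.73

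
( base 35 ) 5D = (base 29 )6E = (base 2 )10111100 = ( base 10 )188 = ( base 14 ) d6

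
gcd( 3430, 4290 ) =10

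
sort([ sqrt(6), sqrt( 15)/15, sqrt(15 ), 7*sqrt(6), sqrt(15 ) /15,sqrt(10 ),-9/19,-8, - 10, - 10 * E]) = [-10*E,  -  10,  -  8,-9/19, sqrt( 15 ) /15, sqrt(15)/15, sqrt( 6 ), sqrt( 10 ), sqrt( 15), 7 *sqrt (6 ) ]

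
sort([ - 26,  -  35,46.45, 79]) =[ - 35 ,-26,46.45, 79]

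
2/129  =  2/129 =0.02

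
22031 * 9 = 198279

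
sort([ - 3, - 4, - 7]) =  [-7, - 4, - 3 ]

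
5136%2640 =2496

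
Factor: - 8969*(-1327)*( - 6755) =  - 80397084565 = - 5^1*7^1*193^1*1327^1*8969^1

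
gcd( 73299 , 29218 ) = 1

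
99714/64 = 1558 + 1/32 = 1558.03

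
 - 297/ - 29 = 297/29= 10.24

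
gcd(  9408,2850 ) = 6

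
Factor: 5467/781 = 7^1 = 7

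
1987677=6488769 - 4501092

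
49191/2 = 49191/2  =  24595.50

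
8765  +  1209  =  9974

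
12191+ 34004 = 46195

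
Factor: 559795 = 5^1*111959^1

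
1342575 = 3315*405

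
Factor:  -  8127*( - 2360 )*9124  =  174995765280 = 2^5 * 3^3*5^1 * 7^1 * 43^1*59^1 * 2281^1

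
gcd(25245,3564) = 297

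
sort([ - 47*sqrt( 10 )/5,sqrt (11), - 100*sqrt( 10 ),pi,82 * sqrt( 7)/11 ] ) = [ - 100* sqrt (10),-47* sqrt(10)/5, pi,sqrt (11),82*sqrt( 7)/11 ]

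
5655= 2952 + 2703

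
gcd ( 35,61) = 1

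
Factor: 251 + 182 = 433^1 = 433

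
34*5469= 185946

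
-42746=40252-82998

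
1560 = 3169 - 1609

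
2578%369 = 364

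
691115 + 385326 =1076441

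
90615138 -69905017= 20710121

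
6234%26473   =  6234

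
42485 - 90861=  - 48376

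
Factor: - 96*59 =-5664 = - 2^5*3^1*59^1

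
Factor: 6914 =2^1*3457^1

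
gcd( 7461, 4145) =829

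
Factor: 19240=2^3*5^1*13^1*37^1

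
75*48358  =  3626850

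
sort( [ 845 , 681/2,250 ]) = [ 250,681/2, 845 ]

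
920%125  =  45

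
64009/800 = 80  +  9/800=80.01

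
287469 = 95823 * 3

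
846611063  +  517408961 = 1364020024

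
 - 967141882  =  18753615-985895497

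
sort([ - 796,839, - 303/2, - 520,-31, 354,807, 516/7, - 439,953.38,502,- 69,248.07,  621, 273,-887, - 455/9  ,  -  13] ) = [-887, -796,- 520,-439, -303/2, - 69,  -  455/9, - 31, - 13,516/7,248.07,  273,  354,502,621,  807, 839,953.38 ]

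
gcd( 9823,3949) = 11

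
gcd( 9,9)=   9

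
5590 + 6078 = 11668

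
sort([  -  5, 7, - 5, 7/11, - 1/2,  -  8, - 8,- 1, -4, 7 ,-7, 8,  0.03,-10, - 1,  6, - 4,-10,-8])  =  [ - 10  ,  -  10,  -  8, - 8, - 8,- 7, - 5, - 5, - 4, - 4, - 1 , - 1, - 1/2, 0.03 , 7/11, 6, 7, 7, 8]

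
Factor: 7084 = 2^2*7^1 * 11^1*23^1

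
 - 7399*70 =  - 517930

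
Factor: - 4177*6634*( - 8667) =240164459406=2^1*3^4*31^1*107^2 * 4177^1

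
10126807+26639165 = 36765972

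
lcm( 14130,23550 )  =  70650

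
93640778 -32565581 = 61075197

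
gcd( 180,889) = 1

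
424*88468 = 37510432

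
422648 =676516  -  253868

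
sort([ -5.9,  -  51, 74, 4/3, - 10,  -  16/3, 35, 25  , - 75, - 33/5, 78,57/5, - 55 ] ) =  [- 75, - 55, - 51, - 10,-33/5, - 5.9, - 16/3,4/3,57/5,25,35, 74, 78 ]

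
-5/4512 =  - 1+4507/4512 = - 0.00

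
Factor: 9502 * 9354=2^2*3^1*1559^1*4751^1 = 88881708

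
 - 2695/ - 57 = 2695/57 = 47.28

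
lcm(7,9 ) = 63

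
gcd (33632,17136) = 16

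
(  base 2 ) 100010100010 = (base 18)6ee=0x8A2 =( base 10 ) 2210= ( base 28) 2MQ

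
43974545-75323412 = - 31348867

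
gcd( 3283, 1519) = 49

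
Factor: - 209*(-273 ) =3^1*7^1*11^1*13^1*19^1 = 57057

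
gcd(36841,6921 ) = 1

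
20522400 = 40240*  510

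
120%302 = 120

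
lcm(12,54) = 108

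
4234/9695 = 4234/9695 = 0.44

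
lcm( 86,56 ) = 2408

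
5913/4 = 5913/4 = 1478.25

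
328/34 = 9 + 11/17 = 9.65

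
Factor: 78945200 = 2^4*5^2*23^1 * 8581^1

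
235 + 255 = 490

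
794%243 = 65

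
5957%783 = 476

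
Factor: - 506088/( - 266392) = 891/469 = 3^4 * 7^( - 1)*11^1*67^( - 1)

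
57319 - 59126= - 1807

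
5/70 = 1/14= 0.07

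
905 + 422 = 1327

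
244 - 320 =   -  76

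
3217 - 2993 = 224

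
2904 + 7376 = 10280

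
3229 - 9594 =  - 6365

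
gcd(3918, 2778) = 6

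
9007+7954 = 16961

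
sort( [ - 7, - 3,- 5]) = [ - 7, - 5, - 3 ] 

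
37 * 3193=118141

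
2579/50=2579/50 = 51.58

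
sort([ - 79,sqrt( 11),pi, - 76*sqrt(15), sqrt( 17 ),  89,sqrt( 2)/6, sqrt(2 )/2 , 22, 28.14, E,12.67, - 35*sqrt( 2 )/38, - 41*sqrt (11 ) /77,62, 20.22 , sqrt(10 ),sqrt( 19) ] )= [ - 76*sqrt( 15), - 79,-41*sqrt( 11)/77, - 35 * sqrt( 2) /38,sqrt(2)/6,sqrt (2 )/2,E,pi,sqrt ( 10),sqrt (11),sqrt(17), sqrt ( 19), 12.67,  20.22,  22  ,  28.14, 62, 89 ] 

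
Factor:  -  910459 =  - 11^1*37^1*2237^1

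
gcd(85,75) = 5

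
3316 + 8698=12014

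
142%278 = 142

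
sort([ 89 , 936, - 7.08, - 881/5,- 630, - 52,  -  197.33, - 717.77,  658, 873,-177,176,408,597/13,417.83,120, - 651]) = [ - 717.77,  -  651,  -  630, - 197.33 , - 177, - 881/5, - 52, - 7.08,597/13 , 89, 120,176,408 , 417.83,658, 873 , 936 ]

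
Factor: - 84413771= - 13^1* 6493367^1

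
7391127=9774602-2383475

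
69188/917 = 75 + 59/131 =75.45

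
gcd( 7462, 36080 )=82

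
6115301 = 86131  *71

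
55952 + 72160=128112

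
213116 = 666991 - 453875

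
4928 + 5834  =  10762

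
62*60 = 3720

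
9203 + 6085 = 15288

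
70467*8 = 563736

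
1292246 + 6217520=7509766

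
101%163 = 101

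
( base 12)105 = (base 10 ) 149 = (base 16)95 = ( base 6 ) 405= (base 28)59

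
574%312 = 262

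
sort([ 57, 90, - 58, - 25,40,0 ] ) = [ - 58, - 25,0,40, 57,90]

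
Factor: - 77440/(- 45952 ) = 605/359=5^1*11^2*359^ (-1 )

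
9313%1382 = 1021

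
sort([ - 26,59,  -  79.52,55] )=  [ - 79.52, - 26,55,59 ]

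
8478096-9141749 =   -  663653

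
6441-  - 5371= 11812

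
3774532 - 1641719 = 2132813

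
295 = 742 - 447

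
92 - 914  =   - 822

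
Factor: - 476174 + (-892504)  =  - 2^1*3^1*228113^1 = -1368678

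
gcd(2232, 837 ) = 279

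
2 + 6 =8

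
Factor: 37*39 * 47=67821=3^1*13^1 * 37^1*47^1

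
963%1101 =963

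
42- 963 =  - 921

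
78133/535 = 146 + 23/535 = 146.04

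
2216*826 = 1830416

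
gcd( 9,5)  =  1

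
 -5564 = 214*(-26 ) 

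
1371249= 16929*81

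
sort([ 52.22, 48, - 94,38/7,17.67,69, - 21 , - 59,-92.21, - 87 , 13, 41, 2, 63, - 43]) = [-94 , - 92.21,-87 , - 59,- 43, -21,2 , 38/7, 13, 17.67,41, 48, 52.22,63,  69] 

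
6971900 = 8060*865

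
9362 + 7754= 17116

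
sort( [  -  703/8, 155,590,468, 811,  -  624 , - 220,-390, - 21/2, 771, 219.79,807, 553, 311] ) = [ - 624, - 390, - 220, - 703/8, - 21/2,155, 219.79, 311, 468,553, 590 , 771, 807  ,  811]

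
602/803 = 602/803 = 0.75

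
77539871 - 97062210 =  - 19522339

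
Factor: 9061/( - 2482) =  - 533/146=- 2^(-1) * 13^1*41^1*73^(-1 )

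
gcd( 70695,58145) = 5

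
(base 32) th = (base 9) 1260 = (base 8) 1661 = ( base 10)945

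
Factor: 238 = 2^1*7^1 *17^1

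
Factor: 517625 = 5^3*41^1*101^1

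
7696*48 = 369408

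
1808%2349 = 1808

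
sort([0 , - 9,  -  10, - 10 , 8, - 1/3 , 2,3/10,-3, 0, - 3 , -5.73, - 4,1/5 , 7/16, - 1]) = [-10, - 10, - 9, -5.73, - 4, - 3 , - 3 , -1, - 1/3,0 , 0,1/5,3/10,7/16,2, 8] 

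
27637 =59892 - 32255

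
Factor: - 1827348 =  - 2^2*3^1 * 29^1*59^1*89^1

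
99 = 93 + 6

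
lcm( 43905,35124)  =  175620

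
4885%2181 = 523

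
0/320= 0  =  0.00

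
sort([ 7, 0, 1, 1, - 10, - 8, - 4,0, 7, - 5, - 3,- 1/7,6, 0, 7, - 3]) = [-10,-8, - 5, - 4, - 3, - 3, - 1/7,0,0,0,1,1,6, 7,7,7]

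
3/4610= 3/4610 =0.00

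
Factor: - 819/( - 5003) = 3^2 * 7^1* 13^1 * 5003^( - 1)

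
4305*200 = 861000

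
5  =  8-3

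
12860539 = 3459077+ 9401462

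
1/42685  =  1/42685 = 0.00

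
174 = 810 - 636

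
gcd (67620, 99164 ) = 4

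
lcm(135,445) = 12015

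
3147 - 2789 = 358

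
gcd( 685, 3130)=5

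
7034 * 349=2454866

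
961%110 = 81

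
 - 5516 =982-6498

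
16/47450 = 8/23725 = 0.00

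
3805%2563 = 1242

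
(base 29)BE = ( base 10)333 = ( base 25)d8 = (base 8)515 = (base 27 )C9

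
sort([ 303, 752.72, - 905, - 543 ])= [ - 905, - 543,303 , 752.72 ] 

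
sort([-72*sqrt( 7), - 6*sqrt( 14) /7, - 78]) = [-72*sqrt( 7), - 78,-6*sqrt( 14)/7 ] 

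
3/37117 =3/37117 = 0.00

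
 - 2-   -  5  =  3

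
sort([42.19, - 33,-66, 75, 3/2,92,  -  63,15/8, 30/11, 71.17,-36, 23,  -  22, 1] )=[-66,-63,-36,  -  33, - 22, 1, 3/2, 15/8, 30/11,23,42.19,  71.17, 75, 92]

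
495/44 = 45/4 = 11.25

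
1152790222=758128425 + 394661797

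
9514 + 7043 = 16557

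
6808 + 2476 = 9284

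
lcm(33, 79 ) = 2607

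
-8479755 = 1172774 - 9652529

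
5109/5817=1703/1939 = 0.88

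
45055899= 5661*7959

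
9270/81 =114 + 4/9 = 114.44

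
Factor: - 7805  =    -  5^1*7^1*223^1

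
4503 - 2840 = 1663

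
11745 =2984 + 8761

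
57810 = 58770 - 960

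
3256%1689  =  1567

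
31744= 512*62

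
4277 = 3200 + 1077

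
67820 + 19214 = 87034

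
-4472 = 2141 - 6613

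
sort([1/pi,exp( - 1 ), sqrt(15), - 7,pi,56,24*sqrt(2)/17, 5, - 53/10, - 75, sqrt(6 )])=[ - 75, - 7,  -  53/10, 1/pi, exp( - 1), 24*sqrt( 2 ) /17 , sqrt( 6), pi,sqrt( 15 ), 5, 56]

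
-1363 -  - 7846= 6483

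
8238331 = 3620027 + 4618304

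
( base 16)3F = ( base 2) 111111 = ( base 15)43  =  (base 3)2100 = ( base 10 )63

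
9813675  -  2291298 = 7522377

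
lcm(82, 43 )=3526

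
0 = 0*225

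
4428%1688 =1052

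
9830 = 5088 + 4742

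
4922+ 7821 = 12743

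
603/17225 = 603/17225 = 0.04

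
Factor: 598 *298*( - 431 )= - 2^2*13^1 *23^1*149^1 *431^1=- 76805924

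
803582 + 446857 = 1250439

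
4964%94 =76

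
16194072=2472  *6551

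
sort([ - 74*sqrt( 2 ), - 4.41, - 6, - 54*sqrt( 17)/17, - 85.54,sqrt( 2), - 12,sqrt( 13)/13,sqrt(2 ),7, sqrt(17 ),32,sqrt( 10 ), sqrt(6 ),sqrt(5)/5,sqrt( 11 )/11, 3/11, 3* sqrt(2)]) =[-74*sqrt(2 ), - 85.54,-54*sqrt(17 )/17, - 12, - 6, - 4.41,3/11, sqrt(13 ) /13, sqrt(11)/11,sqrt(5 )/5, sqrt( 2), sqrt(2),sqrt( 6),sqrt(10),sqrt ( 17),3*sqrt( 2),7,  32]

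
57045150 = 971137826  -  914092676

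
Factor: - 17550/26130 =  - 45/67 = - 3^2*5^1*67^( - 1 )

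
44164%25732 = 18432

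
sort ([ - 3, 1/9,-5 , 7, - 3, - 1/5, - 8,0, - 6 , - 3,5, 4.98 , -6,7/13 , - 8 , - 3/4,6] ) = [-8, - 8 , - 6, -6 , - 5, - 3 , - 3, - 3, - 3/4,  -  1/5,0  ,  1/9,7/13, 4.98,5,6 , 7 ]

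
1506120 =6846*220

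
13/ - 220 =-13/220 = -0.06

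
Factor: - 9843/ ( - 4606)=2^ ( - 1)*3^1*7^( - 2)*17^1*47^( - 1)*193^1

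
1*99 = 99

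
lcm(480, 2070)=33120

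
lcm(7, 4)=28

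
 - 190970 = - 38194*5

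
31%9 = 4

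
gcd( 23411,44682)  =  1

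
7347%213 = 105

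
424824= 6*70804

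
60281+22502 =82783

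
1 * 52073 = 52073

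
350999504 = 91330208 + 259669296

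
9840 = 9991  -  151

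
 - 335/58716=  -  1 + 58381/58716=- 0.01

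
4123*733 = 3022159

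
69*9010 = 621690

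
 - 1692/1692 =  - 1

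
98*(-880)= - 86240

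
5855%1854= 293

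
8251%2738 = 37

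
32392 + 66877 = 99269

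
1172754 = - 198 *(  -  5923)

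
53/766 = 53/766=0.07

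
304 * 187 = 56848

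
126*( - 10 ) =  - 1260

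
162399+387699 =550098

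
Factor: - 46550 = -2^1*5^2 * 7^2 * 19^1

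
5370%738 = 204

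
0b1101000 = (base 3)10212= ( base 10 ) 104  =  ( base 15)6e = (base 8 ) 150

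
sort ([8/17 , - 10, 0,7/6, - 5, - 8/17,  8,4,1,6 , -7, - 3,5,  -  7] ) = [ - 10, - 7 , - 7,-5, - 3, - 8/17, 0, 8/17  ,  1,7/6 , 4 , 5, 6 , 8]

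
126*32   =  4032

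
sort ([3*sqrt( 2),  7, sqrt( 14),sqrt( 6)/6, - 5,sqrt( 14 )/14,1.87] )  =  [ - 5, sqrt(14) /14,sqrt( 6)/6, 1.87,sqrt(14 ),  3*sqrt( 2 ),7 ]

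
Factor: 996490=2^1*5^1*11^1*9059^1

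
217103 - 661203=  - 444100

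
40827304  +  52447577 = 93274881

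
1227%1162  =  65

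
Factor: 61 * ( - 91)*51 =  - 283101 = - 3^1*7^1*13^1 * 17^1* 61^1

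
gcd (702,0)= 702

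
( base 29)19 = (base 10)38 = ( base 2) 100110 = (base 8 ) 46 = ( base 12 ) 32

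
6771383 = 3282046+3489337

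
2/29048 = 1/14524 = 0.00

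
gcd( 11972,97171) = 1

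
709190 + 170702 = 879892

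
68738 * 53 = 3643114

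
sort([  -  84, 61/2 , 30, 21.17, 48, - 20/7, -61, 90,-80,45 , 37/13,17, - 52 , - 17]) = [ - 84, - 80 , - 61,  -  52 , - 17,  -  20/7, 37/13,17, 21.17,30,61/2, 45, 48,  90 ]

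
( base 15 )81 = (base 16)79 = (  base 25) 4l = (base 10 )121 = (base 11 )100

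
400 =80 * 5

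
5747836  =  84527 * 68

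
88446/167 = 88446/167 = 529.62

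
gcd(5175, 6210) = 1035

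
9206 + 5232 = 14438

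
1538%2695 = 1538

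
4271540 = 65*65716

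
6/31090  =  3/15545  =  0.00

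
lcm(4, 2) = 4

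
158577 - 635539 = - 476962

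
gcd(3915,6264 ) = 783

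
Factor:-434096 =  - 2^4*13^1*2087^1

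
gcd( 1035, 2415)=345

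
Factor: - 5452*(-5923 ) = 32292196= 2^2*29^1 * 47^1*5923^1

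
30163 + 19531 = 49694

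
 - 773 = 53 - 826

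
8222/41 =8222/41 = 200.54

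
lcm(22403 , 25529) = 1097747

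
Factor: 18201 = 3^1*6067^1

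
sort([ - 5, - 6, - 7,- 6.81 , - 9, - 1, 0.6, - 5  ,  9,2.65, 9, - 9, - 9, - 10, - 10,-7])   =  [-10,-10, - 9, - 9 , - 9, - 7, - 7, - 6.81 , - 6, - 5, - 5, - 1, 0.6,2.65,9,9]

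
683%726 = 683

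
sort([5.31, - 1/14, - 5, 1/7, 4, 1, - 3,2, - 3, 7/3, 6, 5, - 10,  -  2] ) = [ - 10, - 5, - 3, - 3, - 2, - 1/14, 1/7, 1,  2,7/3, 4, 5, 5.31, 6 ] 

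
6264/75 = 2088/25 = 83.52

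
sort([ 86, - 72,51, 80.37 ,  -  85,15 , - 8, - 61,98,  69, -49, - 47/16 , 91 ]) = [ - 85,-72 ,-61, - 49, - 8,-47/16, 15, 51,  69, 80.37, 86, 91,98 ]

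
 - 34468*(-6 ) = 206808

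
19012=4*4753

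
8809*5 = 44045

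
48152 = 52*926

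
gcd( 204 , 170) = 34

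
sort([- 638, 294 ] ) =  [ - 638, 294 ] 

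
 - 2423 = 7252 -9675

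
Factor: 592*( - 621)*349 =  - 128303568 = - 2^4*3^3*23^1 * 37^1*349^1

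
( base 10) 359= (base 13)218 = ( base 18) 11h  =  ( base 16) 167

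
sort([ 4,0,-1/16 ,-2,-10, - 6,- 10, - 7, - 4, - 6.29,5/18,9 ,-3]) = [  -  10, - 10,-7, - 6.29,-6  , - 4, - 3, - 2, - 1/16,0, 5/18,4,9] 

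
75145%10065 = 4690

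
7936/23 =345+ 1/23 = 345.04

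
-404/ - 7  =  57 + 5/7 = 57.71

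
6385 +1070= 7455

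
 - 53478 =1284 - 54762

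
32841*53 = 1740573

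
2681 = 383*7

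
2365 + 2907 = 5272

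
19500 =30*650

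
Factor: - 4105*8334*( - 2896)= 2^5*3^2*5^1*181^1*463^1*821^1 = 99075258720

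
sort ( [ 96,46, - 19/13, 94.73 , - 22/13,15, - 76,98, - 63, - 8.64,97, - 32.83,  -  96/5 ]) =[-76, - 63, - 32.83,- 96/5, - 8.64,  -  22/13, - 19/13,15, 46,94.73,96,97,98]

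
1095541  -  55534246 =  - 54438705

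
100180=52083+48097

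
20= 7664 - 7644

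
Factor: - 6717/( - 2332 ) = 2^( - 2 )*3^1*11^( - 1 )*53^( - 1)*2239^1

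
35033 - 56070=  - 21037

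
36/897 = 12/299 = 0.04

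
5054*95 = 480130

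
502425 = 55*9135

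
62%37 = 25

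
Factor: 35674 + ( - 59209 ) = - 23535 = - 3^2 * 5^1*523^1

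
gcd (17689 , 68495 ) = 133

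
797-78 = 719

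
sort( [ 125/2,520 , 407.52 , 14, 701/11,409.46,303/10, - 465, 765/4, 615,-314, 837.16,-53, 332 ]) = [ - 465,  -  314,-53,14, 303/10, 125/2,701/11, 765/4,332, 407.52, 409.46, 520,615, 837.16 ]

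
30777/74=30777/74=415.91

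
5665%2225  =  1215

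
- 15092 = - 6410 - 8682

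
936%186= 6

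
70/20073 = 70/20073 = 0.00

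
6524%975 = 674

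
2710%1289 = 132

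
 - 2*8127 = - 16254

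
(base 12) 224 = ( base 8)474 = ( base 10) 316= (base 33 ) 9J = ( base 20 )fg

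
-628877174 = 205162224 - 834039398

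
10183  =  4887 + 5296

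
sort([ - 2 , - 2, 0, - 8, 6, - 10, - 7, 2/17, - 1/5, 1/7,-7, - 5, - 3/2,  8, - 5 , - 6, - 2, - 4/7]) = [ - 10, - 8, -7,-7, - 6, - 5, - 5, - 2,  -  2  , - 2, - 3/2, - 4/7, - 1/5,  0,2/17 , 1/7 , 6, 8 ]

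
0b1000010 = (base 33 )20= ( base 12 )56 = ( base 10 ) 66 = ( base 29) 28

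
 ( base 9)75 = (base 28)2C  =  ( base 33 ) 22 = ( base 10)68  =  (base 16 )44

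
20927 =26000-5073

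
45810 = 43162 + 2648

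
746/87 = 746/87= 8.57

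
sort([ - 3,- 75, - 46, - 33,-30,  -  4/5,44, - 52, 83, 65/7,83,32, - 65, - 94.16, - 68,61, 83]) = [ - 94.16, - 75, -68,  -  65, -52, -46 , - 33, - 30, - 3, - 4/5, 65/7, 32, 44, 61,83,83, 83]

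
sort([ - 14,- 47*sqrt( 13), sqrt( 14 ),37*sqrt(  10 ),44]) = [ - 47*sqrt( 13), - 14, sqrt(14),44, 37*sqrt(10)]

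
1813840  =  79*22960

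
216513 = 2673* 81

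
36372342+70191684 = 106564026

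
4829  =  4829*1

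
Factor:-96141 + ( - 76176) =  - 3^1 * 71^1 * 809^1 = - 172317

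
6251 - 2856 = 3395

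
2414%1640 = 774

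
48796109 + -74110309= - 25314200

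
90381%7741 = 5230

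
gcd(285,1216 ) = 19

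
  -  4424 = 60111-64535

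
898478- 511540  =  386938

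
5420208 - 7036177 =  - 1615969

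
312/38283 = 104/12761 = 0.01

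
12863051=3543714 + 9319337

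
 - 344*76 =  - 26144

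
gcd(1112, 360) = 8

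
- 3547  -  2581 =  - 6128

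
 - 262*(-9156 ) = 2398872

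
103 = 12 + 91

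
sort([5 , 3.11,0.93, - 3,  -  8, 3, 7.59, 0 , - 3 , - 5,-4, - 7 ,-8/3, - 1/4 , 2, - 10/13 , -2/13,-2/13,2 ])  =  [ - 8, - 7,- 5, - 4, - 3,-3, - 8/3, -10/13, -1/4  ,-2/13, - 2/13, 0, 0.93, 2,2, 3,3.11 , 5,7.59]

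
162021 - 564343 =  - 402322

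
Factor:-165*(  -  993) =163845 = 3^2 *5^1*11^1*331^1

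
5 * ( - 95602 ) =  - 478010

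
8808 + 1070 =9878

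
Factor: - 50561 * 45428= - 2296885108 =-2^2*7^1*31^1*41^1*233^1*277^1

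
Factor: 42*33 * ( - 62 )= - 2^2*3^2*7^1*11^1*31^1 = - 85932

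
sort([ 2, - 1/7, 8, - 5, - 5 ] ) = [  -  5, -5,  -  1/7,2, 8 ] 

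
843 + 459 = 1302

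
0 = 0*83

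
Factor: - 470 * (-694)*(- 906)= - 295519080 = - 2^3*3^1*5^1*47^1*151^1*347^1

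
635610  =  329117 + 306493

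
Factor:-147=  - 3^1*7^2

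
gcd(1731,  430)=1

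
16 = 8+8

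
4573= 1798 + 2775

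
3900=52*75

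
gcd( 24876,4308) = 12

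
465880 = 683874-217994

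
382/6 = 63+2/3 =63.67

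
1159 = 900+259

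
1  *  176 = 176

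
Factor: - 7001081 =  - 541^1*12941^1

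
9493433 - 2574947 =6918486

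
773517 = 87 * 8891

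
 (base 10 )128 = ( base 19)6E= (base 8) 200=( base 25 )53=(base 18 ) 72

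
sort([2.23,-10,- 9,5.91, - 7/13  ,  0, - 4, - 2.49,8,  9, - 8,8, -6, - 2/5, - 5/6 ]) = [ - 10, - 9,  -  8,-6, - 4, - 2.49,-5/6, - 7/13, - 2/5, 0,2.23,5.91,8,8, 9]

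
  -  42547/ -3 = 14182 + 1/3 = 14182.33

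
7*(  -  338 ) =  - 2366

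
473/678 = 473/678  =  0.70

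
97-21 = 76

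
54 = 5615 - 5561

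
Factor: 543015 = 3^2*5^1*11^1*1097^1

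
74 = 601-527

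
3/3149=3/3149 = 0.00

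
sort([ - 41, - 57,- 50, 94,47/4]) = [ - 57, - 50,-41,47/4,94]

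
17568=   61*288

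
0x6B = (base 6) 255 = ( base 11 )98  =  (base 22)4J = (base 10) 107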